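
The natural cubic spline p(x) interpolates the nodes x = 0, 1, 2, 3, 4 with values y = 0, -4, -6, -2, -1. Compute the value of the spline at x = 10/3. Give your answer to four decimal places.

-1.2235

Let σ_i = p''(x_i). Step sizes h_i = 1, 1, 1, 1; slopes of the chords Δ_i = (y_(i+1) - y_i)/h_i = -4, -2, 4, 1.
  1·σ_0 + 4·σ_1 + 1·σ_2 = 6(Δ_1 - Δ_0) = 12
  1·σ_1 + 4·σ_2 + 1·σ_3 = 6(Δ_2 - Δ_1) = 36
  1·σ_2 + 4·σ_3 + 1·σ_4 = 6(Δ_3 - Δ_2) = -18
Natural end conditions: σ_0 = σ_4 = 0.
Solving: σ_0 = 0, σ_1 = 9/28, σ_2 = 75/7, σ_3 = -201/28, σ_4 = 0.
On [3, 4], p(x) = -2 + 95/28·(x - 3) - 201/56·(x - 3)² + 67/56·(x - 3)³.
With (x - 3) = 1/3: p(10/3) = -925/756.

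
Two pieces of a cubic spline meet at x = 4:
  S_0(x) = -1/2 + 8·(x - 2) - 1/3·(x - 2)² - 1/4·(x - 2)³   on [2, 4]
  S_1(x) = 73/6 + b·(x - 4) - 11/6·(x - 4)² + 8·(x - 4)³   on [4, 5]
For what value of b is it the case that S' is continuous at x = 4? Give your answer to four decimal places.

S_0'(x) = 8 - 2/3·(x - 2) - 3/4·(x - 2)², so S_0'(4) = 11/3. On the right, S_1'(4) = b, so b = 11/3.

3.6667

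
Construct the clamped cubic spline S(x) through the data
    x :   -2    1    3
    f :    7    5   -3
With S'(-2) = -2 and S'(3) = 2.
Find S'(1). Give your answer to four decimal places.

-4.2000

Let M_i = S''(x_i). Step sizes h_i = 3, 2; slopes of the chords Δ_i = (y_(i+1) - y_i)/h_i = -2/3, -4.
  3·M_0 + 10·M_1 + 2·M_2 = 6(Δ_1 - Δ_0) = -20
Clamped end conditions give two more equations: 2h_0·M_0 + h_0·M_1 = 6(Δ_0 - S'(-2)) = 8 and h_1·M_1 + 2h_1·M_2 = 6(S'(3) - Δ_1) = 36.
Solving: M_0 = 62/15, M_1 = -28/5, M_2 = 59/5.
On [1, 3], S'(x) = b_1 + 2c_1·(x - 1) + 3d_1·(x - 1)² with b_1 = Δ_1 - h_1(2M_1 + M_2)/6 = -21/5, c_1 = M_1/2 = -14/5, d_1 = (M_2 - M_1)/(6h_1) = 29/20. So S'(1) = -21/5.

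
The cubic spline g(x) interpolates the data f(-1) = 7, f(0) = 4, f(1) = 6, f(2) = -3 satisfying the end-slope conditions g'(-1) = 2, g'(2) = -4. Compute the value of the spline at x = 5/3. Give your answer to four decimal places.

With σ_i denoting the second derivative at x_i, h_i = 1, 1, 1, and Δ_i = (y_(i+1) − y_i)/h_i = -3, 2, -9:
  1·σ_0 + 4·σ_1 + 1·σ_2 = 6(Δ_1 - Δ_0) = 30
  1·σ_1 + 4·σ_2 + 1·σ_3 = 6(Δ_2 - Δ_1) = -66
Clamped end conditions give two more equations: 2h_0·σ_0 + h_0·σ_1 = 6(Δ_0 - g'(-1)) = -30 and h_2·σ_2 + 2h_2·σ_3 = 6(g'(2) - Δ_2) = 30.
Hence σ_0 = -128/5, σ_1 = 106/5, σ_2 = -146/5, σ_3 = 148/5.
On [1, 2], g(x) = 6 - 21/5·(x - 1) - 73/5·(x - 1)² + 49/5·(x - 1)³.
With (x - 1) = 2/3: g(5/3) = -52/135.

-0.3852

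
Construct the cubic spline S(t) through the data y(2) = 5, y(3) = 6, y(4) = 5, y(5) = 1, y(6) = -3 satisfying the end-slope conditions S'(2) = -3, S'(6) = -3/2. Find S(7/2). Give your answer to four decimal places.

With σ_i denoting the second derivative at x_i, h_i = 1, 1, 1, 1, and Δ_i = (y_(i+1) − y_i)/h_i = 1, -1, -4, -4:
  1·σ_0 + 4·σ_1 + 1·σ_2 = 6(Δ_1 - Δ_0) = -12
  1·σ_1 + 4·σ_2 + 1·σ_3 = 6(Δ_2 - Δ_1) = -18
  1·σ_2 + 4·σ_3 + 1·σ_4 = 6(Δ_3 - Δ_2) = 0
Clamped end conditions give two more equations: 2h_0·σ_0 + h_0·σ_1 = 6(Δ_0 - S'(2)) = 24 and h_3·σ_3 + 2h_3·σ_4 = 6(S'(6) - Δ_3) = 15.
Hence σ_0 = 843/56, σ_1 = -171/28, σ_2 = -21/8, σ_3 = -39/28, σ_4 = 459/56.
On [3, 4], S(t) = 6 + 165/112·(t - 3) - 171/56·(t - 3)² + 65/112·(t - 3)³.
With (t - 3) = 1/2: S(7/2) = 5417/896.

6.0458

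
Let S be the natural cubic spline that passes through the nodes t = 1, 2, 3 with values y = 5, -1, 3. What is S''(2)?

Write M_i for S''(x_i). With h_i = 1, 1 and divided differences Δ_i = -6, 4, the continuity of S' gives the tridiagonal system
  1·M_0 + 4·M_1 + 1·M_2 = 6(Δ_1 - Δ_0) = 60
Natural end conditions: M_0 = M_2 = 0.
Forward elimination and back-substitution give M_0 = 0, M_1 = 15, M_2 = 0.

15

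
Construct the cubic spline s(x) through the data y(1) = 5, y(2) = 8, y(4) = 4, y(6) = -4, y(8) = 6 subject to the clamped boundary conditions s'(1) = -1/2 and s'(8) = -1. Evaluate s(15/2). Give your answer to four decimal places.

Write m_i for s''(x_i). With h_i = 1, 2, 2, 2 and divided differences Δ_i = 3, -2, -4, 5, the continuity of s' gives the tridiagonal system
  1·m_0 + 6·m_1 + 2·m_2 = 6(Δ_1 - Δ_0) = -30
  2·m_1 + 8·m_2 + 2·m_3 = 6(Δ_2 - Δ_1) = -12
  2·m_2 + 8·m_3 + 2·m_4 = 6(Δ_3 - Δ_2) = 54
Clamped end conditions give two more equations: 2h_0·m_0 + h_0·m_1 = 6(Δ_0 - s'(1)) = 21 and h_3·m_3 + 2h_3·m_4 = 6(s'(8) - Δ_3) = -36.
Hence m_0 = 589/43, m_1 = -275/43, m_2 = -229/86, m_3 = 475/43, m_4 = -1249/86.
On [6, 8], s(x) = -4 + 213/86·(x - 6) + 475/86·(x - 6)² - 733/344·(x - 6)³.
With (x - 6) = 3/2: s(15/2) = 13625/2752.

4.9509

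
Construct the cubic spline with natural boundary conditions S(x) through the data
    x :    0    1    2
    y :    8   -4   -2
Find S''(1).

21

Let M_i = S''(x_i). Step sizes h_i = 1, 1; slopes of the chords Δ_i = (y_(i+1) - y_i)/h_i = -12, 2.
  1·M_0 + 4·M_1 + 1·M_2 = 6(Δ_1 - Δ_0) = 84
Natural end conditions: M_0 = M_2 = 0.
Solving the tridiagonal system: M_0 = 0, M_1 = 21, M_2 = 0.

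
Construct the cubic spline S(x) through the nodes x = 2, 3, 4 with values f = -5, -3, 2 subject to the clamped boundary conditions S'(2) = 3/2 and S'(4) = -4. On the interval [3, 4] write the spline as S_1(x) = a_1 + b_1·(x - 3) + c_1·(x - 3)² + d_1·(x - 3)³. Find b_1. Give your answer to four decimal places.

Put σ_i = S'' at the i-th knot. Here h = (1, 1) and Δ = (2, 5), so the interior equations h_(i-1)·σ_(i-1) + 2(h_(i-1)+h_i)·σ_i + h_i·σ_(i+1) = 6(Δ_i − Δ_(i-1)) read
  1·σ_0 + 4·σ_1 + 1·σ_2 = 6(Δ_1 - Δ_0) = 18
Clamped end conditions give two more equations: 2h_0·σ_0 + h_0·σ_1 = 6(Δ_0 - S'(2)) = 3 and h_1·σ_1 + 2h_1·σ_2 = 6(S'(4) - Δ_1) = -54.
Forward elimination and back-substitution give σ_0 = -23/4, σ_1 = 29/2, σ_2 = -137/4.
On [3, 4], with S_1(x) = a_1 + b_1·(x - 3) + c_1·(x - 3)² + d_1·(x - 3)³: c_1 = σ_1/2 = 29/4, d_1 = (σ_2 - σ_1)/(6h_1) = -65/8, b_1 = Δ_1 - h_1(2σ_1 + σ_2)/6 = 47/8.

5.8750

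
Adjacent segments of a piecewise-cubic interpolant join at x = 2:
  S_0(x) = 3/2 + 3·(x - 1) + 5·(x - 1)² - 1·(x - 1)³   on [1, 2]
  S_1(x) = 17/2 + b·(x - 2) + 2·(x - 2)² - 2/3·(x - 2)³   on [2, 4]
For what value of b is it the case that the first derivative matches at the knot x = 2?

10

S_0'(x) = 3 + 10·(x - 1) - 3·(x - 1)², so S_0'(2) = 10. On the right, S_1'(2) = b, so b = 10.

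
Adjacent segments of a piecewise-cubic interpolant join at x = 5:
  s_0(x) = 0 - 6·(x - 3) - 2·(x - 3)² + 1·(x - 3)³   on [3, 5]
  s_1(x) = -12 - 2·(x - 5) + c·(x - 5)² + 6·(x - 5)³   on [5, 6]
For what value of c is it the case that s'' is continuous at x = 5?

4

s_0''(x) = -4 + 6·(x - 3), so s_0''(5) = 8. On the right, s_1''(5) = 2c, so c = 4.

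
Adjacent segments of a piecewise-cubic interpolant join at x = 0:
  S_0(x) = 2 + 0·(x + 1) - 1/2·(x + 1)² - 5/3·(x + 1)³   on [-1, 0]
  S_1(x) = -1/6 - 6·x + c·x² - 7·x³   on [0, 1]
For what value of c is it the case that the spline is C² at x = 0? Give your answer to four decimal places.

-5.5000

S_0''(x) = -1 - 10·(x + 1), so S_0''(0) = -11. On the right, S_1''(0) = 2c, so c = -11/2.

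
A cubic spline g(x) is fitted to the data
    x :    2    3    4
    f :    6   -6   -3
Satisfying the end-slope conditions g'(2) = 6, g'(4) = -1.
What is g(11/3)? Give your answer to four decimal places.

Write σ_i for g''(x_i). With h_i = 1, 1 and divided differences Δ_i = -12, 3, the continuity of g' gives the tridiagonal system
  1·σ_0 + 4·σ_1 + 1·σ_2 = 6(Δ_1 - Δ_0) = 90
Clamped end conditions give two more equations: 2h_0·σ_0 + h_0·σ_1 = 6(Δ_0 - g'(2)) = -108 and h_1·σ_1 + 2h_1·σ_2 = 6(g'(4) - Δ_1) = -24.
Forward elimination and back-substitution give σ_0 = -80, σ_1 = 52, σ_2 = -38.
On [3, 4], g(x) = -6 - 8·(x - 3) + 26·(x - 3)² - 15·(x - 3)³.
With (x - 3) = 2/3: g(11/3) = -38/9.

-4.2222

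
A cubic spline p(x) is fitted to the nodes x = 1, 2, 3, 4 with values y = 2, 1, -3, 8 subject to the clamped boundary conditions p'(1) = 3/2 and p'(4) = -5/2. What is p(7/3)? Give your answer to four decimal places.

-1.4667

With M_i denoting the second derivative at x_i, h_i = 1, 1, 1, and Δ_i = (y_(i+1) − y_i)/h_i = -1, -4, 11:
  1·M_0 + 4·M_1 + 1·M_2 = 6(Δ_1 - Δ_0) = -18
  1·M_1 + 4·M_2 + 1·M_3 = 6(Δ_2 - Δ_1) = 90
Clamped end conditions give two more equations: 2h_0·M_0 + h_0·M_1 = 6(Δ_0 - p'(1)) = -15 and h_2·M_2 + 2h_2·M_3 = 6(p'(4) - Δ_2) = -81.
Forward elimination and back-substitution give M_0 = -1/15, M_1 = -223/15, M_2 = 623/15, M_3 = -919/15.
On [2, 3], p(x) = 1 - 179/30·(x - 2) - 223/30·(x - 2)² + 47/5·(x - 2)³.
With (x - 2) = 1/3: p(7/3) = -22/15.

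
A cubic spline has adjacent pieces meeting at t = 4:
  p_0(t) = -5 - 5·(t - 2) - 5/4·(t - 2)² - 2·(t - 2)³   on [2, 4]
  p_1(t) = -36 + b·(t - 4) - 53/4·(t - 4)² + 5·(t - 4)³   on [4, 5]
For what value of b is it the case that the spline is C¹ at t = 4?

-34

p_0'(t) = -5 - 5/2·(t - 2) - 6·(t - 2)², so p_0'(4) = -34. On the right, p_1'(4) = b, so b = -34.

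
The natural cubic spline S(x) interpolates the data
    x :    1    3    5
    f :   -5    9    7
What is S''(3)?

-6

With m_i denoting the second derivative at x_i, h_i = 2, 2, and Δ_i = (y_(i+1) − y_i)/h_i = 7, -1:
  2·m_0 + 8·m_1 + 2·m_2 = 6(Δ_1 - Δ_0) = -48
Natural end conditions: m_0 = m_2 = 0.
Hence m_0 = 0, m_1 = -6, m_2 = 0.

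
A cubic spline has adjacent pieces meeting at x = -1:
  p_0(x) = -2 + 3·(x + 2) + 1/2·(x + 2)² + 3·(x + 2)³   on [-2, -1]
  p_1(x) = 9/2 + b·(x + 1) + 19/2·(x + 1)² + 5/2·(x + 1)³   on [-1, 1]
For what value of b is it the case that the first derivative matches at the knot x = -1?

p_0'(x) = 3 + 1·(x + 2) + 9·(x + 2)², so p_0'(-1) = 13. On the right, p_1'(-1) = b, so b = 13.

13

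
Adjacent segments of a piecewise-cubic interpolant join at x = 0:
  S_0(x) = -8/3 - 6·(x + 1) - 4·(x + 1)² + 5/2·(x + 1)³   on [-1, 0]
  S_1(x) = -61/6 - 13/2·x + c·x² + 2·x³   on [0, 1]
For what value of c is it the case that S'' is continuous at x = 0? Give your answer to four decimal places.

3.5000

S_0''(x) = -8 + 15·(x + 1), so S_0''(0) = 7. On the right, S_1''(0) = 2c, so c = 7/2.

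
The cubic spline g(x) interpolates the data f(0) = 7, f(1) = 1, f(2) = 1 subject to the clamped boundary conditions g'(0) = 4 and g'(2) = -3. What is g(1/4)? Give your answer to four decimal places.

6.8477

Let M_i = g''(x_i). Step sizes h_i = 1, 1; slopes of the chords Δ_i = (y_(i+1) - y_i)/h_i = -6, 0.
  1·M_0 + 4·M_1 + 1·M_2 = 6(Δ_1 - Δ_0) = 36
Clamped end conditions give two more equations: 2h_0·M_0 + h_0·M_1 = 6(Δ_0 - g'(0)) = -60 and h_1·M_1 + 2h_1·M_2 = 6(g'(2) - Δ_1) = -18.
Solving the tridiagonal system: M_0 = -85/2, M_1 = 25, M_2 = -43/2.
On [0, 1], g(x) = 7 + 4·x - 85/4·x² + 45/4·x³.
With x = 1/4: g(1/4) = 1753/256.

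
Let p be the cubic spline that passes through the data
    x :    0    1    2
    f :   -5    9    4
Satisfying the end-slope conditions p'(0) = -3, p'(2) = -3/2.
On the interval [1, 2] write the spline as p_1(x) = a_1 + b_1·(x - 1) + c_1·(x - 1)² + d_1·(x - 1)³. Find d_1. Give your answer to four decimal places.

16.3750

With M_i denoting the second derivative at x_i, h_i = 1, 1, and Δ_i = (y_(i+1) − y_i)/h_i = 14, -5:
  1·M_0 + 4·M_1 + 1·M_2 = 6(Δ_1 - Δ_0) = -114
Clamped end conditions give two more equations: 2h_0·M_0 + h_0·M_1 = 6(Δ_0 - p'(0)) = 102 and h_1·M_1 + 2h_1·M_2 = 6(p'(2) - Δ_1) = 21.
Forward elimination and back-substitution give M_0 = 321/4, M_1 = -117/2, M_2 = 159/4.
On [1, 2], with p_1(x) = a_1 + b_1·(x - 1) + c_1·(x - 1)² + d_1·(x - 1)³: c_1 = M_1/2 = -117/4, d_1 = (M_2 - M_1)/(6h_1) = 131/8, b_1 = Δ_1 - h_1(2M_1 + M_2)/6 = 63/8.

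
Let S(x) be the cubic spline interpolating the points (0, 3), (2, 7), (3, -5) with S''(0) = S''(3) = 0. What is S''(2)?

With M_i denoting the second derivative at x_i, h_i = 2, 1, and Δ_i = (y_(i+1) − y_i)/h_i = 2, -12:
  2·M_0 + 6·M_1 + 1·M_2 = 6(Δ_1 - Δ_0) = -84
Natural end conditions: M_0 = M_2 = 0.
Forward elimination and back-substitution give M_0 = 0, M_1 = -14, M_2 = 0.

-14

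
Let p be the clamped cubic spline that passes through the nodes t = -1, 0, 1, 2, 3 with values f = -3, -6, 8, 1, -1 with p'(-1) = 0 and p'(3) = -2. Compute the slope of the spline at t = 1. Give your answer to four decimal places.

Let M_i = p''(x_i). Step sizes h_i = 1, 1, 1, 1; slopes of the chords Δ_i = (y_(i+1) - y_i)/h_i = -3, 14, -7, -2.
  1·M_0 + 4·M_1 + 1·M_2 = 6(Δ_1 - Δ_0) = 102
  1·M_1 + 4·M_2 + 1·M_3 = 6(Δ_2 - Δ_1) = -126
  1·M_2 + 4·M_3 + 1·M_4 = 6(Δ_3 - Δ_2) = 30
Clamped end conditions give two more equations: 2h_0·M_0 + h_0·M_1 = 6(Δ_0 - p'(-1)) = -18 and h_3·M_3 + 2h_3·M_4 = 6(p'(3) - Δ_3) = 0.
Solving the tridiagonal system: M_0 = -445/14, M_1 = 319/7, M_2 = -97/2, M_3 = 157/7, M_4 = -157/14.
On [1, 2], p'(t) = b_2 + 2c_2·(t - 1) + 3d_2·(t - 1)² with b_2 = Δ_2 - h_2(2M_2 + M_3)/6 = 38/7, c_2 = M_2/2 = -97/4, d_2 = (M_3 - M_2)/(6h_2) = 331/28. So p'(1) = 38/7.

5.4286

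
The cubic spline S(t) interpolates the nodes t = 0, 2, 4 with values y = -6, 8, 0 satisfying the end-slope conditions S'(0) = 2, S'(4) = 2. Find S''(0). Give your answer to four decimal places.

Write m_i for S''(x_i). With h_i = 2, 2 and divided differences Δ_i = 7, -4, the continuity of S' gives the tridiagonal system
  2·m_0 + 8·m_1 + 2·m_2 = 6(Δ_1 - Δ_0) = -66
Clamped end conditions give two more equations: 2h_0·m_0 + h_0·m_1 = 6(Δ_0 - S'(0)) = 30 and h_1·m_1 + 2h_1·m_2 = 6(S'(4) - Δ_1) = 36.
Solving the tridiagonal system: m_0 = 63/4, m_1 = -33/2, m_2 = 69/4.

15.7500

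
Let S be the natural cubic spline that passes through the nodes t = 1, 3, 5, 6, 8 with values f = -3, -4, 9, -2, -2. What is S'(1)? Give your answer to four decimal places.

Put m_i = S'' at the i-th knot. Here h = (2, 2, 1, 2) and Δ = (-1/2, 13/2, -11, 0), so the interior equations h_(i-1)·m_(i-1) + 2(h_(i-1)+h_i)·m_i + h_i·m_(i+1) = 6(Δ_i − Δ_(i-1)) read
  2·m_0 + 8·m_1 + 2·m_2 = 6(Δ_1 - Δ_0) = 42
  2·m_1 + 6·m_2 + 1·m_3 = 6(Δ_2 - Δ_1) = -105
  1·m_2 + 6·m_3 + 2·m_4 = 6(Δ_3 - Δ_2) = 66
Natural end conditions: m_0 = m_4 = 0.
Solving: m_0 = 0, m_1 = 1431/128, m_2 = -759/32, m_3 = 957/64, m_4 = 0.
On [1, 3], S'(t) = b_0 + 2c_0·(t - 1) + 3d_0·(t - 1)² with b_0 = Δ_0 - h_0(2m_0 + m_1)/6 = -541/128, c_0 = m_0/2 = 0, d_0 = (m_1 - m_0)/(6h_0) = 477/512. So S'(1) = -541/128.

-4.2266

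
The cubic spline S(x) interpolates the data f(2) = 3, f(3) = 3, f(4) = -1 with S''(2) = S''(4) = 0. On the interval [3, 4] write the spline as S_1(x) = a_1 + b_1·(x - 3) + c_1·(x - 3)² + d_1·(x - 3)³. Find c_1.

-3

Let σ_i = S''(x_i). Step sizes h_i = 1, 1; slopes of the chords Δ_i = (y_(i+1) - y_i)/h_i = 0, -4.
  1·σ_0 + 4·σ_1 + 1·σ_2 = 6(Δ_1 - Δ_0) = -24
Natural end conditions: σ_0 = σ_2 = 0.
Forward elimination and back-substitution give σ_0 = 0, σ_1 = -6, σ_2 = 0.
On [3, 4], with S_1(x) = a_1 + b_1·(x - 3) + c_1·(x - 3)² + d_1·(x - 3)³: c_1 = σ_1/2 = -3, d_1 = (σ_2 - σ_1)/(6h_1) = 1, b_1 = Δ_1 - h_1(2σ_1 + σ_2)/6 = -2.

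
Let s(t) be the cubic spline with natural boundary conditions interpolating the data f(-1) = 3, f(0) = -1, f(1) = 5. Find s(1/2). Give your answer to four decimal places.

1.0625

Let M_i = s''(x_i). Step sizes h_i = 1, 1; slopes of the chords Δ_i = (y_(i+1) - y_i)/h_i = -4, 6.
  1·M_0 + 4·M_1 + 1·M_2 = 6(Δ_1 - Δ_0) = 60
Natural end conditions: M_0 = M_2 = 0.
Solving: M_0 = 0, M_1 = 15, M_2 = 0.
On [0, 1], s(t) = -1 + 1·t + 15/2·t² - 5/2·t³.
With t = 1/2: s(1/2) = 17/16.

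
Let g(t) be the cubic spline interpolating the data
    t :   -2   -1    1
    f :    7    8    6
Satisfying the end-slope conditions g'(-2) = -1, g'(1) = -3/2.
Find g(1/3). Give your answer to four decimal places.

With M_i denoting the second derivative at x_i, h_i = 1, 2, and Δ_i = (y_(i+1) − y_i)/h_i = 1, -1:
  1·M_0 + 6·M_1 + 2·M_2 = 6(Δ_1 - Δ_0) = -12
Clamped end conditions give two more equations: 2h_0·M_0 + h_0·M_1 = 6(Δ_0 - g'(-2)) = 12 and h_1·M_1 + 2h_1·M_2 = 6(g'(1) - Δ_1) = -3.
Hence M_0 = 47/6, M_1 = -11/3, M_2 = 13/12.
On [-1, 1], g(t) = 8 + 13/12·(t + 1) - 11/6·(t + 1)² + 19/48·(t + 1)³.
With (t + 1) = 4/3: g(1/3) = 577/81.

7.1235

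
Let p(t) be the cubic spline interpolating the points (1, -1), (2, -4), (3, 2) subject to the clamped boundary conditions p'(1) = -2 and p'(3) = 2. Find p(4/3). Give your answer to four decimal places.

Put m_i = p'' at the i-th knot. Here h = (1, 1) and Δ = (-3, 6), so the interior equations h_(i-1)·m_(i-1) + 2(h_(i-1)+h_i)·m_i + h_i·m_(i+1) = 6(Δ_i − Δ_(i-1)) read
  1·m_0 + 4·m_1 + 1·m_2 = 6(Δ_1 - Δ_0) = 54
Clamped end conditions give two more equations: 2h_0·m_0 + h_0·m_1 = 6(Δ_0 - p'(1)) = -6 and h_1·m_1 + 2h_1·m_2 = 6(p'(3) - Δ_1) = -24.
Solving: m_0 = -29/2, m_1 = 23, m_2 = -47/2.
On [1, 2], p(t) = -1 - 2·(t - 1) - 29/4·(t - 1)² + 25/4·(t - 1)³.
With (t - 1) = 1/3: p(4/3) = -121/54.

-2.2407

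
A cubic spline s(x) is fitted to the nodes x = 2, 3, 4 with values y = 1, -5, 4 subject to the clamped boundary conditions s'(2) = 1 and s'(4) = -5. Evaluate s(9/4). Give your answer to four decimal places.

0.0508

Put M_i = s'' at the i-th knot. Here h = (1, 1) and Δ = (-6, 9), so the interior equations h_(i-1)·M_(i-1) + 2(h_(i-1)+h_i)·M_i + h_i·M_(i+1) = 6(Δ_i − Δ_(i-1)) read
  1·M_0 + 4·M_1 + 1·M_2 = 6(Δ_1 - Δ_0) = 90
Clamped end conditions give two more equations: 2h_0·M_0 + h_0·M_1 = 6(Δ_0 - s'(2)) = -42 and h_1·M_1 + 2h_1·M_2 = 6(s'(4) - Δ_1) = -84.
Solving: M_0 = -93/2, M_1 = 51, M_2 = -135/2.
On [2, 3], s(x) = 1 + 1·(x - 2) - 93/4·(x - 2)² + 65/4·(x - 2)³.
With (x - 2) = 1/4: s(9/4) = 13/256.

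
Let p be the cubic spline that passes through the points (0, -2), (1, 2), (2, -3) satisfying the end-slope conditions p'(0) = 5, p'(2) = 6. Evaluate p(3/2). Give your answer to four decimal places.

-1.6875

With m_i denoting the second derivative at x_i, h_i = 1, 1, and Δ_i = (y_(i+1) − y_i)/h_i = 4, -5:
  1·m_0 + 4·m_1 + 1·m_2 = 6(Δ_1 - Δ_0) = -54
Clamped end conditions give two more equations: 2h_0·m_0 + h_0·m_1 = 6(Δ_0 - p'(0)) = -6 and h_1·m_1 + 2h_1·m_2 = 6(p'(2) - Δ_1) = 66.
Solving the tridiagonal system: m_0 = 11, m_1 = -28, m_2 = 47.
On [1, 2], p(x) = 2 - 7/2·(x - 1) - 14·(x - 1)² + 25/2·(x - 1)³.
With (x - 1) = 1/2: p(3/2) = -27/16.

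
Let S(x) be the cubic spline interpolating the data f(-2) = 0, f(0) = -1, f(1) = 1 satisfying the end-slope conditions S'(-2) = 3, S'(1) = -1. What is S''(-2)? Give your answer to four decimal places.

-9.0833

Let M_i = S''(x_i). Step sizes h_i = 2, 1; slopes of the chords Δ_i = (y_(i+1) - y_i)/h_i = -1/2, 2.
  2·M_0 + 6·M_1 + 1·M_2 = 6(Δ_1 - Δ_0) = 15
Clamped end conditions give two more equations: 2h_0·M_0 + h_0·M_1 = 6(Δ_0 - S'(-2)) = -21 and h_1·M_1 + 2h_1·M_2 = 6(S'(1) - Δ_1) = -18.
Solving: M_0 = -109/12, M_1 = 23/3, M_2 = -77/6.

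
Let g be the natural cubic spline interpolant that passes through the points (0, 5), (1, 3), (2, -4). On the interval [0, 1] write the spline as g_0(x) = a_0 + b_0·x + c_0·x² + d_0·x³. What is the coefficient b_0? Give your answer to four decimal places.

With σ_i denoting the second derivative at x_i, h_i = 1, 1, and Δ_i = (y_(i+1) − y_i)/h_i = -2, -7:
  1·σ_0 + 4·σ_1 + 1·σ_2 = 6(Δ_1 - Δ_0) = -30
Natural end conditions: σ_0 = σ_2 = 0.
Forward elimination and back-substitution give σ_0 = 0, σ_1 = -15/2, σ_2 = 0.
On [0, 1], with g_0(x) = a_0 + b_0·x + c_0·x² + d_0·x³: c_0 = σ_0/2 = 0, d_0 = (σ_1 - σ_0)/(6h_0) = -5/4, b_0 = Δ_0 - h_0(2σ_0 + σ_1)/6 = -3/4.

-0.7500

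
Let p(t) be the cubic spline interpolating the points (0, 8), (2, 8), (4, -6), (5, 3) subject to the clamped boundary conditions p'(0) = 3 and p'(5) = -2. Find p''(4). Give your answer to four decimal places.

28.0870

Write M_i for p''(x_i). With h_i = 2, 2, 1 and divided differences Δ_i = 0, -7, 9, the continuity of p' gives the tridiagonal system
  2·M_0 + 8·M_1 + 2·M_2 = 6(Δ_1 - Δ_0) = -42
  2·M_1 + 6·M_2 + 1·M_3 = 6(Δ_2 - Δ_1) = 96
Clamped end conditions give two more equations: 2h_0·M_0 + h_0·M_1 = 6(Δ_0 - p'(0)) = -18 and h_2·M_2 + 2h_2·M_3 = 6(p'(5) - Δ_2) = -66.
Solving: M_0 = 43/23, M_1 = -293/23, M_2 = 646/23, M_3 = -1082/23.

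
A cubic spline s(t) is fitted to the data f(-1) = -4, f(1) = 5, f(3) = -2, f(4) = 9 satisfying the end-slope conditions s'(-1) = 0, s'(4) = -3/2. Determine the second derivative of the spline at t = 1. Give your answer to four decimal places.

With M_i denoting the second derivative at x_i, h_i = 2, 2, 1, and Δ_i = (y_(i+1) − y_i)/h_i = 9/2, -7/2, 11:
  2·M_0 + 8·M_1 + 2·M_2 = 6(Δ_1 - Δ_0) = -48
  2·M_1 + 6·M_2 + 1·M_3 = 6(Δ_2 - Δ_1) = 87
Clamped end conditions give two more equations: 2h_0·M_0 + h_0·M_1 = 6(Δ_0 - s'(-1)) = 27 and h_2·M_2 + 2h_2·M_3 = 6(s'(4) - Δ_2) = -75.
Hence M_0 = 351/23, M_1 = -783/46, M_2 = 663/23, M_3 = -1194/23.

-17.0217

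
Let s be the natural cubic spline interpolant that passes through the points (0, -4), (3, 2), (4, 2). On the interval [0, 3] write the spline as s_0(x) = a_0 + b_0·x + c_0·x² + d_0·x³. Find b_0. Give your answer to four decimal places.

Let m_i = s''(x_i). Step sizes h_i = 3, 1; slopes of the chords Δ_i = (y_(i+1) - y_i)/h_i = 2, 0.
  3·m_0 + 8·m_1 + 1·m_2 = 6(Δ_1 - Δ_0) = -12
Natural end conditions: m_0 = m_2 = 0.
Solving: m_0 = 0, m_1 = -3/2, m_2 = 0.
On [0, 3], with s_0(x) = a_0 + b_0·x + c_0·x² + d_0·x³: c_0 = m_0/2 = 0, d_0 = (m_1 - m_0)/(6h_0) = -1/12, b_0 = Δ_0 - h_0(2m_0 + m_1)/6 = 11/4.

2.7500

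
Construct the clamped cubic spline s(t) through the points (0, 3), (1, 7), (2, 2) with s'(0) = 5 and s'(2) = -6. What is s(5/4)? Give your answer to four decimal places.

Put M_i = s'' at the i-th knot. Here h = (1, 1) and Δ = (4, -5), so the interior equations h_(i-1)·M_(i-1) + 2(h_(i-1)+h_i)·M_i + h_i·M_(i+1) = 6(Δ_i − Δ_(i-1)) read
  1·M_0 + 4·M_1 + 1·M_2 = 6(Δ_1 - Δ_0) = -54
Clamped end conditions give two more equations: 2h_0·M_0 + h_0·M_1 = 6(Δ_0 - s'(0)) = -6 and h_1·M_1 + 2h_1·M_2 = 6(s'(2) - Δ_1) = -6.
Solving: M_0 = 5, M_1 = -16, M_2 = 5.
On [1, 2], s(t) = 7 - 1/2·(t - 1) - 8·(t - 1)² + 7/2·(t - 1)³.
With (t - 1) = 1/4: s(5/4) = 823/128.

6.4297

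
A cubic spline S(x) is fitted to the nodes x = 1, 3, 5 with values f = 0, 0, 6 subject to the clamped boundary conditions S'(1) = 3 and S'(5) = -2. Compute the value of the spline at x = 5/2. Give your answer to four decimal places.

-0.2813

Put σ_i = S'' at the i-th knot. Here h = (2, 2) and Δ = (0, 3), so the interior equations h_(i-1)·σ_(i-1) + 2(h_(i-1)+h_i)·σ_i + h_i·σ_(i+1) = 6(Δ_i − Δ_(i-1)) read
  2·σ_0 + 8·σ_1 + 2·σ_2 = 6(Δ_1 - Δ_0) = 18
Clamped end conditions give two more equations: 2h_0·σ_0 + h_0·σ_1 = 6(Δ_0 - S'(1)) = -18 and h_1·σ_1 + 2h_1·σ_2 = 6(S'(5) - Δ_1) = -30.
Forward elimination and back-substitution give σ_0 = -8, σ_1 = 7, σ_2 = -11.
On [1, 3], S(x) = 0 + 3·(x - 1) - 4·(x - 1)² + 5/4·(x - 1)³.
With (x - 1) = 3/2: S(5/2) = -9/32.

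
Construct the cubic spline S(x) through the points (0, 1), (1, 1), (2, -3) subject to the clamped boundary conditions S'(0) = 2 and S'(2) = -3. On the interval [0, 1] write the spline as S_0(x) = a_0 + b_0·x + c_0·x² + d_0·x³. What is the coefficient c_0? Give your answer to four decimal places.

Put M_i = S'' at the i-th knot. Here h = (1, 1) and Δ = (0, -4), so the interior equations h_(i-1)·M_(i-1) + 2(h_(i-1)+h_i)·M_i + h_i·M_(i+1) = 6(Δ_i − Δ_(i-1)) read
  1·M_0 + 4·M_1 + 1·M_2 = 6(Δ_1 - Δ_0) = -24
Clamped end conditions give two more equations: 2h_0·M_0 + h_0·M_1 = 6(Δ_0 - S'(0)) = -12 and h_1·M_1 + 2h_1·M_2 = 6(S'(2) - Δ_1) = 6.
Forward elimination and back-substitution give M_0 = -5/2, M_1 = -7, M_2 = 13/2.
On [0, 1], with S_0(x) = a_0 + b_0·x + c_0·x² + d_0·x³: c_0 = M_0/2 = -5/4, d_0 = (M_1 - M_0)/(6h_0) = -3/4, b_0 = Δ_0 - h_0(2M_0 + M_1)/6 = 2.

-1.2500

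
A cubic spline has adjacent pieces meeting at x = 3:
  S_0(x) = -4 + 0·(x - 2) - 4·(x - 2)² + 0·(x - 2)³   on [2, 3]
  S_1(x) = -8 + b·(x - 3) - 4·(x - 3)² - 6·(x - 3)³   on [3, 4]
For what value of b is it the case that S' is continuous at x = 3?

S_0'(x) = 0 - 8·(x - 2) + 0·(x - 2)², so S_0'(3) = -8. On the right, S_1'(3) = b, so b = -8.

-8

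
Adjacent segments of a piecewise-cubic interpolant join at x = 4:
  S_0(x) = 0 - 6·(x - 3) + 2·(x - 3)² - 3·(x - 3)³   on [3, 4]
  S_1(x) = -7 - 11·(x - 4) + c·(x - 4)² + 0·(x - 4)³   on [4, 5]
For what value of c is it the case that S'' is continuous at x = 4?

S_0''(x) = 4 - 18·(x - 3), so S_0''(4) = -14. On the right, S_1''(4) = 2c, so c = -7.

-7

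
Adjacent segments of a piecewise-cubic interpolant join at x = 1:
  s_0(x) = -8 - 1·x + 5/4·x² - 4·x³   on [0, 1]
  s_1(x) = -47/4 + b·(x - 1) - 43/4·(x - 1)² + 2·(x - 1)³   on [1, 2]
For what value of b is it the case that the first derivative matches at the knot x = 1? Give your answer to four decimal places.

-10.5000

s_0'(x) = -1 + 5/2·x - 12·x², so s_0'(1) = -21/2. On the right, s_1'(1) = b, so b = -21/2.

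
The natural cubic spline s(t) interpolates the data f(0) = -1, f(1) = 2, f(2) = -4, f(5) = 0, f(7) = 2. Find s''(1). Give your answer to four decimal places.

Write M_i for s''(x_i). With h_i = 1, 1, 3, 2 and divided differences Δ_i = 3, -6, 4/3, 1, the continuity of s' gives the tridiagonal system
  1·M_0 + 4·M_1 + 1·M_2 = 6(Δ_1 - Δ_0) = -54
  1·M_1 + 8·M_2 + 3·M_3 = 6(Δ_2 - Δ_1) = 44
  3·M_2 + 10·M_3 + 2·M_4 = 6(Δ_3 - Δ_2) = -2
Natural end conditions: M_0 = M_4 = 0.
Hence M_0 = 0, M_1 = -2140/137, M_2 = 1162/137, M_3 = -376/137, M_4 = 0.

-15.6204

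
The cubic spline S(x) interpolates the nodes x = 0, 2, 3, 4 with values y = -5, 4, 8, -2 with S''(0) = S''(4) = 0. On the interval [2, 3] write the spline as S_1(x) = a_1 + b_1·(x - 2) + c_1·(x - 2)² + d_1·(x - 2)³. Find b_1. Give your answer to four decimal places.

6.5870

Let M_i = S''(x_i). Step sizes h_i = 2, 1, 1; slopes of the chords Δ_i = (y_(i+1) - y_i)/h_i = 9/2, 4, -10.
  2·M_0 + 6·M_1 + 1·M_2 = 6(Δ_1 - Δ_0) = -3
  1·M_1 + 4·M_2 + 1·M_3 = 6(Δ_2 - Δ_1) = -84
Natural end conditions: M_0 = M_3 = 0.
Forward elimination and back-substitution give M_0 = 0, M_1 = 72/23, M_2 = -501/23, M_3 = 0.
On [2, 3], with S_1(x) = a_1 + b_1·(x - 2) + c_1·(x - 2)² + d_1·(x - 2)³: c_1 = M_1/2 = 36/23, d_1 = (M_2 - M_1)/(6h_1) = -191/46, b_1 = Δ_1 - h_1(2M_1 + M_2)/6 = 303/46.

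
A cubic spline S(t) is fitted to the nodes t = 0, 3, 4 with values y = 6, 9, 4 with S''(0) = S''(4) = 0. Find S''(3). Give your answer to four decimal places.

-4.5000

Write M_i for S''(x_i). With h_i = 3, 1 and divided differences Δ_i = 1, -5, the continuity of S' gives the tridiagonal system
  3·M_0 + 8·M_1 + 1·M_2 = 6(Δ_1 - Δ_0) = -36
Natural end conditions: M_0 = M_2 = 0.
Forward elimination and back-substitution give M_0 = 0, M_1 = -9/2, M_2 = 0.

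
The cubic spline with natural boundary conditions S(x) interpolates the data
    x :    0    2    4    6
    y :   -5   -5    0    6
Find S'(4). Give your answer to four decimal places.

3.0667

With M_i denoting the second derivative at x_i, h_i = 2, 2, 2, and Δ_i = (y_(i+1) − y_i)/h_i = 0, 5/2, 3:
  2·M_0 + 8·M_1 + 2·M_2 = 6(Δ_1 - Δ_0) = 15
  2·M_1 + 8·M_2 + 2·M_3 = 6(Δ_2 - Δ_1) = 3
Natural end conditions: M_0 = M_3 = 0.
Hence M_0 = 0, M_1 = 19/10, M_2 = -1/10, M_3 = 0.
On [4, 6], S'(x) = b_2 + 2c_2·(x - 4) + 3d_2·(x - 4)² with b_2 = Δ_2 - h_2(2M_2 + M_3)/6 = 46/15, c_2 = M_2/2 = -1/20, d_2 = (M_3 - M_2)/(6h_2) = 1/120. So S'(4) = 46/15.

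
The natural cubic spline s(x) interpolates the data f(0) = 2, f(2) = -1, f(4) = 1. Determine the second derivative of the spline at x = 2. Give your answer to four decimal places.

1.8750

Let M_i = s''(x_i). Step sizes h_i = 2, 2; slopes of the chords Δ_i = (y_(i+1) - y_i)/h_i = -3/2, 1.
  2·M_0 + 8·M_1 + 2·M_2 = 6(Δ_1 - Δ_0) = 15
Natural end conditions: M_0 = M_2 = 0.
Hence M_0 = 0, M_1 = 15/8, M_2 = 0.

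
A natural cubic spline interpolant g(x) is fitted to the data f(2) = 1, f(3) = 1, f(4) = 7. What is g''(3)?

Write σ_i for g''(x_i). With h_i = 1, 1 and divided differences Δ_i = 0, 6, the continuity of g' gives the tridiagonal system
  1·σ_0 + 4·σ_1 + 1·σ_2 = 6(Δ_1 - Δ_0) = 36
Natural end conditions: σ_0 = σ_2 = 0.
Solving: σ_0 = 0, σ_1 = 9, σ_2 = 0.

9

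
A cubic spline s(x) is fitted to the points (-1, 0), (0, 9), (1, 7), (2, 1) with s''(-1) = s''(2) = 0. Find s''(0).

-16

With M_i denoting the second derivative at x_i, h_i = 1, 1, 1, and Δ_i = (y_(i+1) − y_i)/h_i = 9, -2, -6:
  1·M_0 + 4·M_1 + 1·M_2 = 6(Δ_1 - Δ_0) = -66
  1·M_1 + 4·M_2 + 1·M_3 = 6(Δ_2 - Δ_1) = -24
Natural end conditions: M_0 = M_3 = 0.
Hence M_0 = 0, M_1 = -16, M_2 = -2, M_3 = 0.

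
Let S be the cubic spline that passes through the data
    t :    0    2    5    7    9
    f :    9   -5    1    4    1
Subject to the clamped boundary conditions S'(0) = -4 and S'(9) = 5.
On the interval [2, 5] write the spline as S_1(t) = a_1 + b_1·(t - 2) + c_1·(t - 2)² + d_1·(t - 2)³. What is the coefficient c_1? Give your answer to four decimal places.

Put M_i = S'' at the i-th knot. Here h = (2, 3, 2, 2) and Δ = (-7, 2, 3/2, -3/2), so the interior equations h_(i-1)·M_(i-1) + 2(h_(i-1)+h_i)·M_i + h_i·M_(i+1) = 6(Δ_i − Δ_(i-1)) read
  2·M_0 + 10·M_1 + 3·M_2 = 6(Δ_1 - Δ_0) = 54
  3·M_1 + 10·M_2 + 2·M_3 = 6(Δ_2 - Δ_1) = -3
  2·M_2 + 8·M_3 + 2·M_4 = 6(Δ_3 - Δ_2) = -18
Clamped end conditions give two more equations: 2h_0·M_0 + h_0·M_1 = 6(Δ_0 - S'(0)) = -18 and h_3·M_3 + 2h_3·M_4 = 6(S'(9) - Δ_3) = 39.
Solving the tridiagonal system: M_0 = -975/118, M_1 = 444/59, M_2 = -93/59, M_3 = -579/118, M_4 = 720/59.
On [2, 5], with S_1(t) = a_1 + b_1·(t - 2) + c_1·(t - 2)² + d_1·(t - 2)³: c_1 = M_1/2 = 222/59, d_1 = (M_2 - M_1)/(6h_1) = -179/354, b_1 = Δ_1 - h_1(2M_1 + M_2)/6 = -559/118.

3.7627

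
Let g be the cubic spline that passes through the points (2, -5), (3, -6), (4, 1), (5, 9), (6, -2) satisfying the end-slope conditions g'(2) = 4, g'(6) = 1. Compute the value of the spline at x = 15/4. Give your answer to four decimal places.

-1.8449

Put M_i = g'' at the i-th knot. Here h = (1, 1, 1, 1) and Δ = (-1, 7, 8, -11), so the interior equations h_(i-1)·M_(i-1) + 2(h_(i-1)+h_i)·M_i + h_i·M_(i+1) = 6(Δ_i − Δ_(i-1)) read
  1·M_0 + 4·M_1 + 1·M_2 = 6(Δ_1 - Δ_0) = 48
  1·M_1 + 4·M_2 + 1·M_3 = 6(Δ_2 - Δ_1) = 6
  1·M_2 + 4·M_3 + 1·M_4 = 6(Δ_3 - Δ_2) = -114
Clamped end conditions give two more equations: 2h_0·M_0 + h_0·M_1 = 6(Δ_0 - g'(2)) = -30 and h_3·M_3 + 2h_3·M_4 = 6(g'(6) - Δ_3) = 72.
Forward elimination and back-substitution give M_0 = -159/7, M_1 = 108/7, M_2 = 9, M_3 = -318/7, M_4 = 411/7.
On [3, 4], g(x) = -6 + 5/14·(x - 3) + 54/7·(x - 3)² - 15/14·(x - 3)³.
With (x - 3) = 3/4: g(15/4) = -1653/896.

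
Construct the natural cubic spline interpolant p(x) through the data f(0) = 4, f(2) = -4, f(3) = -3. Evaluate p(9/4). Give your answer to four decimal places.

-4.0234

Write σ_i for p''(x_i). With h_i = 2, 1 and divided differences Δ_i = -4, 1, the continuity of p' gives the tridiagonal system
  2·σ_0 + 6·σ_1 + 1·σ_2 = 6(Δ_1 - Δ_0) = 30
Natural end conditions: σ_0 = σ_2 = 0.
Solving: σ_0 = 0, σ_1 = 5, σ_2 = 0.
On [2, 3], p(x) = -4 - 2/3·(x - 2) + 5/2·(x - 2)² - 5/6·(x - 2)³.
With (x - 2) = 1/4: p(9/4) = -515/128.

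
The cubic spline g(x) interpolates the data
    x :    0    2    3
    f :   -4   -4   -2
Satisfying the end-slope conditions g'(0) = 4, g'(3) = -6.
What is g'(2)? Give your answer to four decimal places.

With m_i denoting the second derivative at x_i, h_i = 2, 1, and Δ_i = (y_(i+1) − y_i)/h_i = 0, 2:
  2·m_0 + 6·m_1 + 1·m_2 = 6(Δ_1 - Δ_0) = 12
Clamped end conditions give two more equations: 2h_0·m_0 + h_0·m_1 = 6(Δ_0 - g'(0)) = -24 and h_1·m_1 + 2h_1·m_2 = 6(g'(3) - Δ_1) = -48.
Hence m_0 = -34/3, m_1 = 32/3, m_2 = -88/3.
On [2, 3], g'(x) = b_1 + 2c_1·(x - 2) + 3d_1·(x - 2)² with b_1 = Δ_1 - h_1(2m_1 + m_2)/6 = 10/3, c_1 = m_1/2 = 16/3, d_1 = (m_2 - m_1)/(6h_1) = -20/3. So g'(2) = 10/3.

3.3333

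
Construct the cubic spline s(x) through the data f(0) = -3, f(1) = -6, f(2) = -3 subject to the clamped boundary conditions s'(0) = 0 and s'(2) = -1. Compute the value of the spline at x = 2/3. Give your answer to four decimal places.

With M_i denoting the second derivative at x_i, h_i = 1, 1, and Δ_i = (y_(i+1) − y_i)/h_i = -3, 3:
  1·M_0 + 4·M_1 + 1·M_2 = 6(Δ_1 - Δ_0) = 36
Clamped end conditions give two more equations: 2h_0·M_0 + h_0·M_1 = 6(Δ_0 - s'(0)) = -18 and h_1·M_1 + 2h_1·M_2 = 6(s'(2) - Δ_1) = -24.
Solving the tridiagonal system: M_0 = -37/2, M_1 = 19, M_2 = -43/2.
On [0, 1], s(x) = -3 + 0·x - 37/4·x² + 25/4·x³.
With x = 2/3: s(2/3) = -142/27.

-5.2593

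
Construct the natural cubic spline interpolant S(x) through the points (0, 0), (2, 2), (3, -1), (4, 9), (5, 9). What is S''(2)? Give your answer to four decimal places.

-8.5116

Put σ_i = S'' at the i-th knot. Here h = (2, 1, 1, 1) and Δ = (1, -3, 10, 0), so the interior equations h_(i-1)·σ_(i-1) + 2(h_(i-1)+h_i)·σ_i + h_i·σ_(i+1) = 6(Δ_i − Δ_(i-1)) read
  2·σ_0 + 6·σ_1 + 1·σ_2 = 6(Δ_1 - Δ_0) = -24
  1·σ_1 + 4·σ_2 + 1·σ_3 = 6(Δ_2 - Δ_1) = 78
  1·σ_2 + 4·σ_3 + 1·σ_4 = 6(Δ_3 - Δ_2) = -60
Natural end conditions: σ_0 = σ_4 = 0.
Solving the tridiagonal system: σ_0 = 0, σ_1 = -366/43, σ_2 = 1164/43, σ_3 = -936/43, σ_4 = 0.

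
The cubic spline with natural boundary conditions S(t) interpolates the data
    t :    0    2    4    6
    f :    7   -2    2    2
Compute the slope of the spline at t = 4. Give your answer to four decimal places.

1.9333

With M_i denoting the second derivative at x_i, h_i = 2, 2, 2, and Δ_i = (y_(i+1) − y_i)/h_i = -9/2, 2, 0:
  2·M_0 + 8·M_1 + 2·M_2 = 6(Δ_1 - Δ_0) = 39
  2·M_1 + 8·M_2 + 2·M_3 = 6(Δ_2 - Δ_1) = -12
Natural end conditions: M_0 = M_3 = 0.
Solving the tridiagonal system: M_0 = 0, M_1 = 28/5, M_2 = -29/10, M_3 = 0.
On [4, 6], S'(t) = b_2 + 2c_2·(t - 4) + 3d_2·(t - 4)² with b_2 = Δ_2 - h_2(2M_2 + M_3)/6 = 29/15, c_2 = M_2/2 = -29/20, d_2 = (M_3 - M_2)/(6h_2) = 29/120. So S'(4) = 29/15.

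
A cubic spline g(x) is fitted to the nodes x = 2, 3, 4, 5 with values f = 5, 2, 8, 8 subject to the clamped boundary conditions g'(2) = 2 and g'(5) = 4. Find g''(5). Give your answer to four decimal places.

Put M_i = g'' at the i-th knot. Here h = (1, 1, 1) and Δ = (-3, 6, 0), so the interior equations h_(i-1)·M_(i-1) + 2(h_(i-1)+h_i)·M_i + h_i·M_(i+1) = 6(Δ_i − Δ_(i-1)) read
  1·M_0 + 4·M_1 + 1·M_2 = 6(Δ_1 - Δ_0) = 54
  1·M_1 + 4·M_2 + 1·M_3 = 6(Δ_2 - Δ_1) = -36
Clamped end conditions give two more equations: 2h_0·M_0 + h_0·M_1 = 6(Δ_0 - g'(2)) = -30 and h_2·M_2 + 2h_2·M_3 = 6(g'(5) - Δ_2) = 24.
Solving: M_0 = -418/15, M_1 = 386/15, M_2 = -316/15, M_3 = 338/15.

22.5333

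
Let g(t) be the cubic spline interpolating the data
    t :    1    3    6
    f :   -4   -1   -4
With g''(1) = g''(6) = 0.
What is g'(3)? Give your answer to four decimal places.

Put σ_i = g'' at the i-th knot. Here h = (2, 3) and Δ = (3/2, -1), so the interior equations h_(i-1)·σ_(i-1) + 2(h_(i-1)+h_i)·σ_i + h_i·σ_(i+1) = 6(Δ_i − Δ_(i-1)) read
  2·σ_0 + 10·σ_1 + 3·σ_2 = 6(Δ_1 - Δ_0) = -15
Natural end conditions: σ_0 = σ_2 = 0.
Solving: σ_0 = 0, σ_1 = -3/2, σ_2 = 0.
On [3, 6], g'(t) = b_1 + 2c_1·(t - 3) + 3d_1·(t - 3)² with b_1 = Δ_1 - h_1(2σ_1 + σ_2)/6 = 1/2, c_1 = σ_1/2 = -3/4, d_1 = (σ_2 - σ_1)/(6h_1) = 1/12. So g'(3) = 1/2.

0.5000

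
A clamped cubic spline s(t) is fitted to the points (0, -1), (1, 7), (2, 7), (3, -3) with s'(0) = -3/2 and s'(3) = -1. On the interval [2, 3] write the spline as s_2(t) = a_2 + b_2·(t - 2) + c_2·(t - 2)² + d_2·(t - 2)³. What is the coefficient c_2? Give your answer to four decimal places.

-10.1333

Write m_i for s''(x_i). With h_i = 1, 1, 1 and divided differences Δ_i = 8, 0, -10, the continuity of s' gives the tridiagonal system
  1·m_0 + 4·m_1 + 1·m_2 = 6(Δ_1 - Δ_0) = -48
  1·m_1 + 4·m_2 + 1·m_3 = 6(Δ_2 - Δ_1) = -60
Clamped end conditions give two more equations: 2h_0·m_0 + h_0·m_1 = 6(Δ_0 - s'(0)) = 57 and h_2·m_2 + 2h_2·m_3 = 6(s'(3) - Δ_2) = 54.
Solving the tridiagonal system: m_0 = 548/15, m_1 = -241/15, m_2 = -304/15, m_3 = 557/15.
On [2, 3], with s_2(t) = a_2 + b_2·(t - 2) + c_2·(t - 2)² + d_2·(t - 2)³: c_2 = m_2/2 = -152/15, d_2 = (m_3 - m_2)/(6h_2) = 287/30, b_2 = Δ_2 - h_2(2m_2 + m_3)/6 = -283/30.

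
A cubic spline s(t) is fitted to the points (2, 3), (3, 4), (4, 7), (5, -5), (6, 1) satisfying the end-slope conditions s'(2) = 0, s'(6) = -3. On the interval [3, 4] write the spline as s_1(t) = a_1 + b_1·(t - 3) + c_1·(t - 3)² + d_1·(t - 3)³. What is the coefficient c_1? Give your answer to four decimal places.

6.7500

Write m_i for s''(x_i). With h_i = 1, 1, 1, 1 and divided differences Δ_i = 1, 3, -12, 6, the continuity of s' gives the tridiagonal system
  1·m_0 + 4·m_1 + 1·m_2 = 6(Δ_1 - Δ_0) = 12
  1·m_1 + 4·m_2 + 1·m_3 = 6(Δ_2 - Δ_1) = -90
  1·m_2 + 4·m_3 + 1·m_4 = 6(Δ_3 - Δ_2) = 108
Clamped end conditions give two more equations: 2h_0·m_0 + h_0·m_1 = 6(Δ_0 - s'(2)) = 6 and h_3·m_3 + 2h_3·m_4 = 6(s'(6) - Δ_3) = -54.
Solving the tridiagonal system: m_0 = -15/4, m_1 = 27/2, m_2 = -153/4, m_3 = 99/2, m_4 = -207/4.
On [3, 4], with s_1(t) = a_1 + b_1·(t - 3) + c_1·(t - 3)² + d_1·(t - 3)³: c_1 = m_1/2 = 27/4, d_1 = (m_2 - m_1)/(6h_1) = -69/8, b_1 = Δ_1 - h_1(2m_1 + m_2)/6 = 39/8.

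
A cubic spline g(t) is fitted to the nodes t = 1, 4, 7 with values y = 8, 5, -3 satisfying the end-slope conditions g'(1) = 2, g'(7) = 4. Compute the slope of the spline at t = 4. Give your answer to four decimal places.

Write M_i for g''(x_i). With h_i = 3, 3 and divided differences Δ_i = -1, -8/3, the continuity of g' gives the tridiagonal system
  3·M_0 + 12·M_1 + 3·M_2 = 6(Δ_1 - Δ_0) = -10
Clamped end conditions give two more equations: 2h_0·M_0 + h_0·M_1 = 6(Δ_0 - g'(1)) = -18 and h_1·M_1 + 2h_1·M_2 = 6(g'(7) - Δ_1) = 40.
Solving: M_0 = -11/6, M_1 = -7/3, M_2 = 47/6.
On [4, 7], g'(t) = b_1 + 2c_1·(t - 4) + 3d_1·(t - 4)² with b_1 = Δ_1 - h_1(2M_1 + M_2)/6 = -17/4, c_1 = M_1/2 = -7/6, d_1 = (M_2 - M_1)/(6h_1) = 61/108. So g'(4) = -17/4.

-4.2500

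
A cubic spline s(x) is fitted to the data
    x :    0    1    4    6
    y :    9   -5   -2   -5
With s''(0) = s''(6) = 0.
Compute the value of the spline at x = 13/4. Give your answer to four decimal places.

Write σ_i for s''(x_i). With h_i = 1, 3, 2 and divided differences Δ_i = -14, 1, -3/2, the continuity of s' gives the tridiagonal system
  1·σ_0 + 8·σ_1 + 3·σ_2 = 6(Δ_1 - Δ_0) = 90
  3·σ_1 + 10·σ_2 + 2·σ_3 = 6(Δ_2 - Δ_1) = -15
Natural end conditions: σ_0 = σ_3 = 0.
Hence σ_0 = 0, σ_1 = 945/71, σ_2 = -390/71, σ_3 = 0.
On [1, 4], s(x) = -5 - 679/71·(x - 1) + 945/142·(x - 1)² - 445/426·(x - 1)³.
With (x - 1) = 9/4: s(13/4) = -42947/9088.

-4.7257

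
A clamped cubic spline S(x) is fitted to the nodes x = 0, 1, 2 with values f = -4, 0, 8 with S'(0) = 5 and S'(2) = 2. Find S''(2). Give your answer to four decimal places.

With σ_i denoting the second derivative at x_i, h_i = 1, 1, and Δ_i = (y_(i+1) − y_i)/h_i = 4, 8:
  1·σ_0 + 4·σ_1 + 1·σ_2 = 6(Δ_1 - Δ_0) = 24
Clamped end conditions give two more equations: 2h_0·σ_0 + h_0·σ_1 = 6(Δ_0 - S'(0)) = -6 and h_1·σ_1 + 2h_1·σ_2 = 6(S'(2) - Δ_1) = -36.
Hence σ_0 = -21/2, σ_1 = 15, σ_2 = -51/2.

-25.5000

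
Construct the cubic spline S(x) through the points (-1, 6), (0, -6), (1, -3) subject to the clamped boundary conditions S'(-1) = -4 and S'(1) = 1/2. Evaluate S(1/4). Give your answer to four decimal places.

Write M_i for S''(x_i). With h_i = 1, 1 and divided differences Δ_i = -12, 3, the continuity of S' gives the tridiagonal system
  1·M_0 + 4·M_1 + 1·M_2 = 6(Δ_1 - Δ_0) = 90
Clamped end conditions give two more equations: 2h_0·M_0 + h_0·M_1 = 6(Δ_0 - S'(-1)) = -48 and h_1·M_1 + 2h_1·M_2 = 6(S'(1) - Δ_1) = -15.
Hence M_0 = -177/4, M_1 = 81/2, M_2 = -111/4.
On [0, 1], S(x) = -6 - 47/8·x + 81/4·x² - 91/8·x³.
With x = 1/4: S(1/4) = -3267/512.

-6.3809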